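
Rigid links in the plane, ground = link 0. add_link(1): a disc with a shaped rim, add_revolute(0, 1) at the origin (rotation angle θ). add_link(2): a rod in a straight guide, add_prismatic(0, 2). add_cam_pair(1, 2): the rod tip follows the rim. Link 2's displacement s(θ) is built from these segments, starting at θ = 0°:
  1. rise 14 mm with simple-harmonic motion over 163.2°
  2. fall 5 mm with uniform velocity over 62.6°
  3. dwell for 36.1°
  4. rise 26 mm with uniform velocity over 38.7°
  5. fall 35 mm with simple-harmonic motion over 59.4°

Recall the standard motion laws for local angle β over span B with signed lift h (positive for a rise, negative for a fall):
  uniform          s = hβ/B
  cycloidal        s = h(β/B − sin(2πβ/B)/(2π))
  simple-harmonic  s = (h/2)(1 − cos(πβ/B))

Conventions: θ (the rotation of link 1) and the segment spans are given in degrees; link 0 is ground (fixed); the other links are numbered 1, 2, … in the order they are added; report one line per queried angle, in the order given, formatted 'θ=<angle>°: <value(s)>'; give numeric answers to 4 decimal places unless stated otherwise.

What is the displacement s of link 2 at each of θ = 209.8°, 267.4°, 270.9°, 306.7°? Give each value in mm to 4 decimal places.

segment 1 (0° to 163.2°, simple-harmonic, h = 14) is passed completely: s = 0.0000 + (14) = 14.0000
θ = 209.8° falls in segment 2 (163.2° to 225.8°, uniform, h = -5): β = 209.8 − 163.2 = 46.6°, B = 62.6°; Δs = -5·46.6/62.6 = -3.7220; s = 14.0000 − 3.7220 = 10.2780
segment 2 (163.2° to 225.8°, uniform, h = -5) is passed completely: s = 14.0000 + (-5) = 9.0000
segment 3 (225.8° to 261.9°, dwell): s unchanged at 9.0000
θ = 267.4° falls in segment 4 (261.9° to 300.6°, uniform, h = 26): β = 267.4 − 261.9 = 5.5°, B = 38.7°; Δs = 26·5.5/38.7 = 3.6951; s = 9.0000 + 3.6951 = 12.6951
θ = 270.9° falls in segment 4 (261.9° to 300.6°, uniform, h = 26): β = 270.9 − 261.9 = 9°, B = 38.7°; Δs = 26·9/38.7 = 6.0465; s = 9.0000 + 6.0465 = 15.0465
segment 4 (261.9° to 300.6°, uniform, h = 26) is passed completely: s = 9.0000 + (26) = 35.0000
θ = 306.7° falls in segment 5 (300.6° to 360°, simple-harmonic, h = -35): β = 306.7 − 300.6 = 6.1°, B = 59.4°; Δs = -35/2·(1 − cos(π·0.1027)) = -0.9029; s = 35.0000 − 0.9029 = 34.0971

θ=209.8°: 10.2780
θ=267.4°: 12.6951
θ=270.9°: 15.0465
θ=306.7°: 34.0971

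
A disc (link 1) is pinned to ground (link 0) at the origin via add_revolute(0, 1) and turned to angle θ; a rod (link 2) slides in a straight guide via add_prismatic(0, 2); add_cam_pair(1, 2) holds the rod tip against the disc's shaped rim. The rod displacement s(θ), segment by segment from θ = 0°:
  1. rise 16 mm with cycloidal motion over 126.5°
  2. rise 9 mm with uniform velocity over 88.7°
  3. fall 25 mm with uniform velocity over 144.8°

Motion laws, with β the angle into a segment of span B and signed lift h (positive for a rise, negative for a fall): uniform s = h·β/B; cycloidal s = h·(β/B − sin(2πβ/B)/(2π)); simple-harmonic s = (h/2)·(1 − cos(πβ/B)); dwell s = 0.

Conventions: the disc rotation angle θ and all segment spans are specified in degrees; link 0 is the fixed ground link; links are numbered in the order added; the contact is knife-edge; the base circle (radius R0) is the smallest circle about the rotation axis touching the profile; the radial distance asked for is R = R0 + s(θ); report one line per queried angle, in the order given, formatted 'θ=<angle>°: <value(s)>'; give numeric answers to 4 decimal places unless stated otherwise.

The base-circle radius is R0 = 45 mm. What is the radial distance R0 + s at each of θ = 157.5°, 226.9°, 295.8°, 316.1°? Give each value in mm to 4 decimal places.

segment 1 (0° to 126.5°, cycloidal, h = 16) is passed completely: s = 0.0000 + (16) = 16.0000
θ = 157.5° falls in segment 2 (126.5° to 215.2°, uniform, h = 9): β = 157.5 − 126.5 = 31°, B = 88.7°; Δs = 9·31/88.7 = 3.1454; s = 16.0000 + 3.1454 = 19.1454
segment 2 (126.5° to 215.2°, uniform, h = 9) is passed completely: s = 16.0000 + (9) = 25.0000
θ = 226.9° falls in segment 3 (215.2° to 360°, uniform, h = -25): β = 226.9 − 215.2 = 11.7°, B = 144.8°; Δs = -25·11.7/144.8 = -2.0200; s = 25.0000 − 2.0200 = 22.9800
θ = 295.8° falls in segment 3 (215.2° to 360°, uniform, h = -25): β = 295.8 − 215.2 = 80.6°, B = 144.8°; Δs = -25·80.6/144.8 = -13.9157; s = 25.0000 − 13.9157 = 11.0843
θ = 316.1° falls in segment 3 (215.2° to 360°, uniform, h = -25): β = 316.1 − 215.2 = 100.9°, B = 144.8°; Δs = -25·100.9/144.8 = -17.4206; s = 25.0000 − 17.4206 = 7.5794
θ=157.5°: R = R0 + s = 45 + 19.1454 = 64.1454
θ=226.9°: R = R0 + s = 45 + 22.9800 = 67.9800
θ=295.8°: R = R0 + s = 45 + 11.0843 = 56.0843
θ=316.1°: R = R0 + s = 45 + 7.5794 = 52.5794

θ=157.5°: 64.1454
θ=226.9°: 67.9800
θ=295.8°: 56.0843
θ=316.1°: 52.5794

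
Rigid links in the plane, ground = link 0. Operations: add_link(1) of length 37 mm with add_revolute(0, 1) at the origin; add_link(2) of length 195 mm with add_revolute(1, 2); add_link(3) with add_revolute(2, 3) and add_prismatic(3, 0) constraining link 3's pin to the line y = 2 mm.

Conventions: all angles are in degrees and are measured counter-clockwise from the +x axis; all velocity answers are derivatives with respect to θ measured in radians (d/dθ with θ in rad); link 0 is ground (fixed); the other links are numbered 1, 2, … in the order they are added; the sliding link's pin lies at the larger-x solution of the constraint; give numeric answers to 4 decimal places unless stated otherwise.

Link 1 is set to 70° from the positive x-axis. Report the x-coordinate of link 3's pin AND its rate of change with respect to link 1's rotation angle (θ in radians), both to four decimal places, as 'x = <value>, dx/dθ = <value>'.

geometry: r = 37 mm, L = 195 mm, e = 2 mm
crank pin P = (r cos θ, r sin θ) = (12.654745, 34.768627)
h = r sin θ − e = 34.768627 − 2 = 32.768627
x = r cos θ + √(L² − h²) = 12.654745 + 192.226994 = 204.881739
dx/dθ = −r sin θ − h·r cos θ/√(L² − h²) (θ in radians; h = 32.768627) = -36.925861

x = 204.8817, dx/dθ = -36.9259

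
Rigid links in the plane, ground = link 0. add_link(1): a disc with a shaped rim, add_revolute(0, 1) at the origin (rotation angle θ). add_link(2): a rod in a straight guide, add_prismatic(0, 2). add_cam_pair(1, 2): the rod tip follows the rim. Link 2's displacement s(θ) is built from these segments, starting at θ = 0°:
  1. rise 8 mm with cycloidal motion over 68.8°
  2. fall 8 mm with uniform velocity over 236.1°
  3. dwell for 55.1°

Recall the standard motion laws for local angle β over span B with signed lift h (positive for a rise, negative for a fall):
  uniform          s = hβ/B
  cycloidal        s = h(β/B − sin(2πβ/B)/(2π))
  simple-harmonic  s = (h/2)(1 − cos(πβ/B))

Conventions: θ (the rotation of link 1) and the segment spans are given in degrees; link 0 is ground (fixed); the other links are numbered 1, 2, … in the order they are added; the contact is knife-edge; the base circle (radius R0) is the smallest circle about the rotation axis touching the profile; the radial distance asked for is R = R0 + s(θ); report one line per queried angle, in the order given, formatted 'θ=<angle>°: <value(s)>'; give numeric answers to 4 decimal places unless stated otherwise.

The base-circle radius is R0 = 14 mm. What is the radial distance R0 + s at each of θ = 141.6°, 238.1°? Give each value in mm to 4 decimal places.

segment 1 (0° to 68.8°, cycloidal, h = 8) is passed completely: s = 0.0000 + (8) = 8.0000
θ = 141.6° falls in segment 2 (68.8° to 304.9°, uniform, h = -8): β = 141.6 − 68.8 = 72.8°, B = 236.1°; Δs = -8·72.8/236.1 = -2.4668; s = 8.0000 − 2.4668 = 5.5332
θ = 238.1° falls in segment 2 (68.8° to 304.9°, uniform, h = -8): β = 238.1 − 68.8 = 169.3°, B = 236.1°; Δs = -8·169.3/236.1 = -5.7366; s = 8.0000 − 5.7366 = 2.2634
θ=141.6°: R = R0 + s = 14 + 5.5332 = 19.5332
θ=238.1°: R = R0 + s = 14 + 2.2634 = 16.2634

θ=141.6°: 19.5332
θ=238.1°: 16.2634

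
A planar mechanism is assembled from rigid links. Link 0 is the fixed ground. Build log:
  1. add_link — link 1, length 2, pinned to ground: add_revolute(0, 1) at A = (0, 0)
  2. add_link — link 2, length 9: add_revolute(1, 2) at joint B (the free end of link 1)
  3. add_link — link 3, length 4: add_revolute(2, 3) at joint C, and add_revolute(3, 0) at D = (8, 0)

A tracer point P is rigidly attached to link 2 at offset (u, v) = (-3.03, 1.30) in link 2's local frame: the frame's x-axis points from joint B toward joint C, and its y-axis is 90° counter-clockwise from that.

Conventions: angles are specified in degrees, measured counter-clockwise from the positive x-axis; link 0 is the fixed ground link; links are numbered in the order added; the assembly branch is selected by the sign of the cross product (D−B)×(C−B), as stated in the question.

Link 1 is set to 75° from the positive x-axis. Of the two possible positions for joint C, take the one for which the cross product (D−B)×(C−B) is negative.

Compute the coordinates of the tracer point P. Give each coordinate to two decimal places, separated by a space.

A=(0,0), D=(8.00,0)
B = A + 2.00·(cos75°, sin75°) = (0.5176, 1.9319)
|BD| = 7.7277
circle(B,9.00) ∩ circle(D,4.00): a=8.0695, h=3.9854
  candidates: C₊=(9.3272,3.7734) cross=30.798; C₋=(7.3346,-3.9443) cross=-30.798
  branch - wants cross < 0 → take C=(7.3346,-3.9443) (cross=-30.798)
ex = (C−B)/|BC| = (0.7574,-0.6529); ey = (0.6529,0.7574)
P = B + -3.03·ex + 1.30·ey = (-0.9286,4.8948)

-0.93 4.89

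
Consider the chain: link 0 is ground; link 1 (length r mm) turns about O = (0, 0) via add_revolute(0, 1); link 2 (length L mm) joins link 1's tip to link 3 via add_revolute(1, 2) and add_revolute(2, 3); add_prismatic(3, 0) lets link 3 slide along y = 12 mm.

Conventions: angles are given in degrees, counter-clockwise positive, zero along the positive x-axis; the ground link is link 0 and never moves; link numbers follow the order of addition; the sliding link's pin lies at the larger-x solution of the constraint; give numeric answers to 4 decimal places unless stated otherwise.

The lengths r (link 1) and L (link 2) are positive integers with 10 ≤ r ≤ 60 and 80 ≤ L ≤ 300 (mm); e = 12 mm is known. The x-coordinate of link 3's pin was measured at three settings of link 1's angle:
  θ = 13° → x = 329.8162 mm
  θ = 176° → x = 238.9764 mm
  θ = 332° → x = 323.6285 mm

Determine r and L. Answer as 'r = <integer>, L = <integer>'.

constraint per measurement: (x − r cos θ)² + (r sin θ − e)² = L²
subtracting the θ₁ and θ₂ equations cancels the r² and L² terms:
r = (x₁² − x₂²) / (2[(x₁cos θ₁ + e sin θ₁) − (x₂cos θ₂ + e sin θ₂)]) = 46.0000 → r = 46
L² = (x₁ − r cos θ₁)² + (r sin θ₁ − e)² = 81224.9809 → L = 285.0000 → L = 285
check at θ₃=332°: x = 323.6285 (printed 323.6285) ✓

r = 46, L = 285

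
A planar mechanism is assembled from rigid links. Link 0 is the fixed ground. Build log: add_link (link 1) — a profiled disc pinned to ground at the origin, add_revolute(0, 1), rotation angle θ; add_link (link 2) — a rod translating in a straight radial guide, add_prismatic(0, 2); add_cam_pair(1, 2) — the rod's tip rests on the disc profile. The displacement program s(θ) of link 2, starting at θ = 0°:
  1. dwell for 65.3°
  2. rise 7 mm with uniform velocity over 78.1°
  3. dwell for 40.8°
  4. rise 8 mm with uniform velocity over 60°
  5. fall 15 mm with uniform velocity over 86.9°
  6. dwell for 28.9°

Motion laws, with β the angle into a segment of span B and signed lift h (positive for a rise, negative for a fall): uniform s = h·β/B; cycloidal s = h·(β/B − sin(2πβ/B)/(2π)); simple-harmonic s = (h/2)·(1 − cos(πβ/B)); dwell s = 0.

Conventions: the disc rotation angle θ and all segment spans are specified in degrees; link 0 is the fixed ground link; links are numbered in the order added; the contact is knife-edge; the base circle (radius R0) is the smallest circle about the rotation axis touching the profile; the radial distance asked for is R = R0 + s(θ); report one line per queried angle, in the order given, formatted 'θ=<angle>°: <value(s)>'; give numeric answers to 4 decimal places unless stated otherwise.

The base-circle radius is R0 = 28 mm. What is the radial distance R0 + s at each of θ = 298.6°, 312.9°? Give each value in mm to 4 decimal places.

seg 1 [0°–65.3°] dwell: s stays 0.0000
seg 2 [65.3°–143.4°] uniform, h=7: full span → s += 7 → s = 7.0000
seg 3 [143.4°–184.2°] dwell: s stays 7.0000
seg 4 [184.2°–244.2°] uniform, h=8: full span → s += 8 → s = 15.0000
seg 5 [244.2°–331.1°] uniform, h=-15: θ=298.6° here. β=54.4, B=86.9. -15·54.4/86.9 = -9.3901 → s = 5.6099
seg 5 [244.2°–331.1°] uniform, h=-15: θ=312.9° here. β=68.7, B=86.9. -15·68.7/86.9 = -11.8585 → s = 3.1415
θ=298.6°: R = R0 + s = 28 + 5.6099 = 33.6099
θ=312.9°: R = R0 + s = 28 + 3.1415 = 31.1415

θ=298.6°: 33.6099
θ=312.9°: 31.1415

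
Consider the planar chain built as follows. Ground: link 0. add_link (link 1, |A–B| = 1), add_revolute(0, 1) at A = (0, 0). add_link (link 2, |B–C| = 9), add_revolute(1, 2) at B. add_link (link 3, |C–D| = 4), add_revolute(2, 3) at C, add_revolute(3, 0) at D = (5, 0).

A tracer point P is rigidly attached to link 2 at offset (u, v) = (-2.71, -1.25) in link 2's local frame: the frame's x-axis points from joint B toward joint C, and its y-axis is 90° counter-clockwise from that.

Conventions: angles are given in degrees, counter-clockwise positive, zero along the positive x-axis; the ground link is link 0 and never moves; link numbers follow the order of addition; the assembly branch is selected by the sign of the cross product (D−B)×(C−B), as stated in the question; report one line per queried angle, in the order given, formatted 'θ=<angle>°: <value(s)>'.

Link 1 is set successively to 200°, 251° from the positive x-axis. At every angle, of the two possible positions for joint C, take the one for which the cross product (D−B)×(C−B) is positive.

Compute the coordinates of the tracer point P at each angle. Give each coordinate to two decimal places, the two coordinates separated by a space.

A=(0,0), D=(5.00,0)
θ=200°: B = A + 1.00·(cos200°, sin200°) = (-0.9397, -0.3420)
θ=200°: |BD| = 5.9495
θ=200°: circle(B,9.00) ∩ circle(D,4.00): a=8.4374, h=3.1322
θ=200°:   candidates: C₊=(7.3037,3.2700) cross=18.635; C₋=(7.6638,-2.9840) cross=-18.635
θ=200°:   branch + wants cross > 0 → take C=(7.3037,3.2700) (cross=18.635)
θ=200°: ex = (C−B)/|BC| = (0.9159,0.4013); ey = (-0.4013,0.9159)
θ=200°: P = B + -2.71·ex + -1.25·ey = (-2.9202,-2.5746)
θ=251°: B = A + 1.00·(cos251°, sin251°) = (-0.3256, -0.9455)
θ=251°: |BD| = 5.4089
θ=251°: circle(B,9.00) ∩ circle(D,4.00): a=8.7131, h=2.2543
θ=251°:   candidates: C₊=(7.8593,2.7972) cross=12.193; C₋=(8.6474,-1.6420) cross=-12.193
θ=251°:   branch + wants cross > 0 → take C=(7.8593,2.7972) (cross=12.193)
θ=251°: ex = (C−B)/|BC| = (0.9094,0.4159); ey = (-0.4159,0.9094)
θ=251°: P = B + -2.71·ex + -1.25·ey = (-2.2703,-3.2093)

θ=200°: -2.92 -2.57
θ=251°: -2.27 -3.21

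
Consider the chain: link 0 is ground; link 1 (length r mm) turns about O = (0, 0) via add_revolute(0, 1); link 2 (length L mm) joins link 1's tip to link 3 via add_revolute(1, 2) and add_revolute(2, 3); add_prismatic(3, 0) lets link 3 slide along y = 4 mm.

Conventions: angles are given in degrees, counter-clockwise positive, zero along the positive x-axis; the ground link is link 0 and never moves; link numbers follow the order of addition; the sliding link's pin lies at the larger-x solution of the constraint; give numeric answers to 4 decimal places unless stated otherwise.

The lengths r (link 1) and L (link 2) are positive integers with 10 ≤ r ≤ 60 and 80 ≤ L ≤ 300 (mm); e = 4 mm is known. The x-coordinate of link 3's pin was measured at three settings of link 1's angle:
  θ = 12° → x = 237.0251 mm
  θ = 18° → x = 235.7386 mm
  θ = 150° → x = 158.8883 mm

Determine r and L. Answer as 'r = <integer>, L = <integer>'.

constraint per measurement: (x − r cos θ)² + (r sin θ − e)² = L²
subtracting the θ₁ and θ₂ equations cancels the r² and L² terms:
r = (x₁² − x₂²) / (2[(x₁cos θ₁ + e sin θ₁) − (x₂cos θ₂ + e sin θ₂)]) = 42.0013 → r = 42
L² = (x₁ − r cos θ₁)² + (r sin θ₁ − e)² = 38416.0149 → L = 196.0000 → L = 196
check at θ₃=150°: x = 158.8883 (printed 158.8883) ✓

r = 42, L = 196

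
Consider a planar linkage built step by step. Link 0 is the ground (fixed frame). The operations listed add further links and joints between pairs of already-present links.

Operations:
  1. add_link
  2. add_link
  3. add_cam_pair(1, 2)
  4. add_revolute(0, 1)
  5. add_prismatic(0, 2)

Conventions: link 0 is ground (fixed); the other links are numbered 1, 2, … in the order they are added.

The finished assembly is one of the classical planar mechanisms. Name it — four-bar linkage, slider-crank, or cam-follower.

links: 3 (incl. ground); joints: 1 revolute, 1 prismatic, 1 higher (cam) pair, forming one closed loop
3 links, revolute + prismatic + higher pair in one loop → cam-follower

cam-follower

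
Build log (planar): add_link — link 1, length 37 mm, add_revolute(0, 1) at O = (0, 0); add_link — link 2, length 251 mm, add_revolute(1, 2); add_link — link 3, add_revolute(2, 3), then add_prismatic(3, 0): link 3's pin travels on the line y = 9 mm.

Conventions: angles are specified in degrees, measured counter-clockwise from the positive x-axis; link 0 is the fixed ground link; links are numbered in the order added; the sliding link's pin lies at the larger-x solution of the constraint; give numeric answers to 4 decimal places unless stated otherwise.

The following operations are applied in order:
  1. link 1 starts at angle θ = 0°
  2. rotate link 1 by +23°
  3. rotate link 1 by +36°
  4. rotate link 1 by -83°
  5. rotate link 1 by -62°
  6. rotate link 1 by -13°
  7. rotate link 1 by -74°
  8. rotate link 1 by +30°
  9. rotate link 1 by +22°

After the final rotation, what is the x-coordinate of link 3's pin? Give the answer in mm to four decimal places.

geometry: r = 37 mm, L = 251 mm, e = 9 mm; θ starts at 0°
rotate link 1 by +23°: θ ← 0° +23° = 23°
rotate link 1 by +36°: θ ← 23° +36° = 59°
rotate link 1 by -83°: θ ← 59° -83° = -24°
rotate link 1 by -62°: θ ← -24° -62° = -86°
rotate link 1 by -13°: θ ← -86° -13° = -99°
rotate link 1 by -74°: θ ← -99° -74° = -173°
rotate link 1 by +30°: θ ← -173° +30° = -143°
rotate link 1 by +22°: θ ← -143° +22° = -121°
crank pin P = (r cos θ, r sin θ) = (-19.056409, -31.715190)
h = r sin θ − e = -31.715190 − 9 = -40.715190
x = r cos θ + √(L² − h²) = -19.056409 + 247.675742 = 228.619333

228.6193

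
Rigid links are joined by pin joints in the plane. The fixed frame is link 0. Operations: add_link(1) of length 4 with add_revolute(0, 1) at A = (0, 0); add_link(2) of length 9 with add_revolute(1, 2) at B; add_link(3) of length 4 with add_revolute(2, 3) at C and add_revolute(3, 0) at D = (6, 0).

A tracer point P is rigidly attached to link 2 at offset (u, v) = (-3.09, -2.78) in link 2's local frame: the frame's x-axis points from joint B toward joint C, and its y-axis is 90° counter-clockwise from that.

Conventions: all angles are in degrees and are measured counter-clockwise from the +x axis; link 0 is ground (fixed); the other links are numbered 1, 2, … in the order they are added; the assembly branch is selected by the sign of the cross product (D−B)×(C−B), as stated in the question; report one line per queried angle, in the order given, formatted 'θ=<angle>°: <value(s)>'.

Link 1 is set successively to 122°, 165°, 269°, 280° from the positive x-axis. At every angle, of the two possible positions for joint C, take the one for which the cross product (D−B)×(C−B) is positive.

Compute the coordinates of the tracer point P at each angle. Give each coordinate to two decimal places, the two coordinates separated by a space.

A=(0,0), D=(6.00,0)
θ=122°: B = A + 4.00·(cos122°, sin122°) = (-2.1197, 3.3922)
θ=122°: |BD| = 8.7998
θ=122°: circle(B,9.00) ∩ circle(D,4.00): a=8.0932, h=3.9371
θ=122°:   candidates: C₊=(6.8657,3.9052) cross=34.646; C₋=(3.8303,-3.3604) cross=-34.646
θ=122°:   branch + wants cross > 0 → take C=(6.8657,3.9052) (cross=34.646)
θ=122°: ex = (C−B)/|BC| = (0.9984,0.0570); ey = (-0.0570,0.9984)
θ=122°: P = B + -3.09·ex + -2.78·ey = (-5.0462,0.4406)
θ=165°: B = A + 4.00·(cos165°, sin165°) = (-3.8637, 1.0353)
θ=165°: |BD| = 9.9179
θ=165°: circle(B,9.00) ∩ circle(D,4.00): a=8.2359, h=3.6292
θ=165°:   candidates: C₊=(4.7060,3.7849) cross=35.994; C₋=(3.9483,-3.4337) cross=-35.994
θ=165°:   branch + wants cross > 0 → take C=(4.7060,3.7849) (cross=35.994)
θ=165°: ex = (C−B)/|BC| = (0.9522,0.3055); ey = (-0.3055,0.9522)
θ=165°: P = B + -3.09·ex + -2.78·ey = (-5.9566,-2.5558)
θ=269°: B = A + 4.00·(cos269°, sin269°) = (-0.0698, -3.9994)
θ=269°: |BD| = 7.2690
θ=269°: circle(B,9.00) ∩ circle(D,4.00): a=8.1055, h=3.9115
θ=269°:   candidates: C₊=(4.5464,3.7266) cross=28.433; C₋=(8.8507,-2.8060) cross=-28.433
θ=269°:   branch + wants cross > 0 → take C=(4.5464,3.7266) (cross=28.433)
θ=269°: ex = (C−B)/|BC| = (0.5129,0.8584); ey = (-0.8584,0.5129)
θ=269°: P = B + -3.09·ex + -2.78·ey = (0.7317,-8.0779)
θ=280°: B = A + 4.00·(cos280°, sin280°) = (0.6946, -3.9392)
θ=280°: |BD| = 6.6079
θ=280°: circle(B,9.00) ∩ circle(D,4.00): a=8.2223, h=3.6598
θ=280°:   candidates: C₊=(5.1144,3.9007) cross=24.183; C₋=(9.4779,-1.9760) cross=-24.183
θ=280°:   branch + wants cross > 0 → take C=(5.1144,3.9007) (cross=24.183)
θ=280°: ex = (C−B)/|BC| = (0.4911,0.8711); ey = (-0.8711,0.4911)
θ=280°: P = B + -3.09·ex + -2.78·ey = (1.5988,-7.9962)

θ=122°: -5.05 0.44
θ=165°: -5.96 -2.56
θ=269°: 0.73 -8.08
θ=280°: 1.60 -8.00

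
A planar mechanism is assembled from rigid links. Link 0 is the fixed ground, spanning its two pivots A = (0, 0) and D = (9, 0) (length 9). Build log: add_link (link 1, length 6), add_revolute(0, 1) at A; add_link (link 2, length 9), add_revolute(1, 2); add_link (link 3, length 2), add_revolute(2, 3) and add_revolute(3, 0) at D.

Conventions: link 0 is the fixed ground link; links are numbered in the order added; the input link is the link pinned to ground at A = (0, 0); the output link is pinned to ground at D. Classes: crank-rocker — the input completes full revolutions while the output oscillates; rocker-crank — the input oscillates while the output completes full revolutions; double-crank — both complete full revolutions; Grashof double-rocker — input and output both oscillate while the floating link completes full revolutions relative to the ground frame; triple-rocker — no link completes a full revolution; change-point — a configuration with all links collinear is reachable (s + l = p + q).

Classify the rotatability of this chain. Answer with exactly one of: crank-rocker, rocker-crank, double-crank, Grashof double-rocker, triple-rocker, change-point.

lengths: ground=9, input=6, coupler=9, output=2
sorted: s=2 (shortest), l=9 (longest), p+q=15
s + l = 11 vs p + q = 15
s + l < p + q (Grashof) with shortest = output link → rocker-crank

rocker-crank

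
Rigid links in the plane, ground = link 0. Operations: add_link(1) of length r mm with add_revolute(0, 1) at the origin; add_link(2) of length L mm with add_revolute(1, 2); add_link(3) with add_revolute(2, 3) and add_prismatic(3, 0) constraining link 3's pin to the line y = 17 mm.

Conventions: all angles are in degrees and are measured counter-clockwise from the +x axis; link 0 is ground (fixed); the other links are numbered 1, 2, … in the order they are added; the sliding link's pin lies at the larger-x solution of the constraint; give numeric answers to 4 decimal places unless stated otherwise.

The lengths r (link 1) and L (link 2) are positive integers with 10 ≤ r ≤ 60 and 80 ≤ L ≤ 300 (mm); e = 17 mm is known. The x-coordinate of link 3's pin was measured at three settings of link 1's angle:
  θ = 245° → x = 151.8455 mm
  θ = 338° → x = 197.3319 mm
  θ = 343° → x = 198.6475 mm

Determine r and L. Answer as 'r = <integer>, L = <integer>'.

constraint per measurement: (x − r cos θ)² + (r sin θ − e)² = L²
subtracting the θ₁ and θ₂ equations cancels the r² and L² terms:
r = (x₁² − x₂²) / (2[(x₁cos θ₁ + e sin θ₁) − (x₂cos θ₂ + e sin θ₂)]) = 31.0000 → r = 31
L² = (x₁ − r cos θ₁)² + (r sin θ₁ − e)² = 29241.0105 → L = 171.0000 → L = 171
check at θ₃=343°: x = 198.6475 (printed 198.6475) ✓

r = 31, L = 171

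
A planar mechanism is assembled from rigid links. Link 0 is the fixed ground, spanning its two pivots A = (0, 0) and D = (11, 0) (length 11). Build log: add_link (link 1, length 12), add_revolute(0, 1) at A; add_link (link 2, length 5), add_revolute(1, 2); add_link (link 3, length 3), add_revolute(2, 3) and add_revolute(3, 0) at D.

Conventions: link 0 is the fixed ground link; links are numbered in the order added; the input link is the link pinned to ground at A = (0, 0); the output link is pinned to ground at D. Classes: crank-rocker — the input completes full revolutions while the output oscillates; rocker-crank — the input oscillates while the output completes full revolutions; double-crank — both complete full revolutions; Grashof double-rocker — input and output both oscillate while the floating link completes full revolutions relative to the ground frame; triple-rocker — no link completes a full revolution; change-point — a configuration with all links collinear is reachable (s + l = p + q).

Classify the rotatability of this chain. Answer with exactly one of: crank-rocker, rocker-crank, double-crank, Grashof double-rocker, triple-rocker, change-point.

lengths: ground=11, input=12, coupler=5, output=3
sorted: s=3 (shortest), l=12 (longest), p+q=16
s + l = 15 vs p + q = 16
s + l < p + q (Grashof) with shortest = output link → rocker-crank

rocker-crank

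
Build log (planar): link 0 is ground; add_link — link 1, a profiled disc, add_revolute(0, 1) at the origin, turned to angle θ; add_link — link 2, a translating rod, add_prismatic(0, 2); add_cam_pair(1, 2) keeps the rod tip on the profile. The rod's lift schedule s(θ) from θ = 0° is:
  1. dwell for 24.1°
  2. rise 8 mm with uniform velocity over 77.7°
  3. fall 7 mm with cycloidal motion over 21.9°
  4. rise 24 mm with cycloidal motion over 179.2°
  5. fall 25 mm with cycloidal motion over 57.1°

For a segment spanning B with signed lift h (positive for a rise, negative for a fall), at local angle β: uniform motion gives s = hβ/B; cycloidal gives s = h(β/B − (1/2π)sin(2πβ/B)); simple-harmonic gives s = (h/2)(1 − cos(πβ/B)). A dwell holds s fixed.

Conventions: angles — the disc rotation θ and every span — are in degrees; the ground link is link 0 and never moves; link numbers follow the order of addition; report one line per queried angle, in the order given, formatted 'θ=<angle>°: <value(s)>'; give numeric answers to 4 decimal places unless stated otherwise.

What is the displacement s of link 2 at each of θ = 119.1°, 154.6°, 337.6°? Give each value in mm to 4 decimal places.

seg 1 [0°–24.1°] dwell: s stays 0.0000
seg 2 [24.1°–101.8°] uniform, h=8: full span → s += 8 → s = 8.0000
seg 3 [101.8°–123.7°] cycloidal, h=-7: θ=119.1° here. β=17.3, B=21.9. -7·(0.7900 − sin(2π·0.7900)/(2π)) = -6.6088 → s = 1.3912
seg 3 [101.8°–123.7°] cycloidal, h=-7: full span → s += -7 → s = 1.0000
seg 4 [123.7°–302.9°] cycloidal, h=24: θ=154.6° here. β=30.9, B=179.2. 24·(0.1724 − sin(2π·0.1724)/(2π)) = 0.7634 → s = 1.7634
seg 4 [123.7°–302.9°] cycloidal, h=24: full span → s += 24 → s = 25.0000
seg 5 [302.9°–360°] cycloidal, h=-25: θ=337.6° here. β=34.7, B=57.1. -25·(0.6077 − sin(2π·0.6077)/(2π)) = -17.6844 → s = 7.3156

θ=119.1°: 1.3912
θ=154.6°: 1.7634
θ=337.6°: 7.3156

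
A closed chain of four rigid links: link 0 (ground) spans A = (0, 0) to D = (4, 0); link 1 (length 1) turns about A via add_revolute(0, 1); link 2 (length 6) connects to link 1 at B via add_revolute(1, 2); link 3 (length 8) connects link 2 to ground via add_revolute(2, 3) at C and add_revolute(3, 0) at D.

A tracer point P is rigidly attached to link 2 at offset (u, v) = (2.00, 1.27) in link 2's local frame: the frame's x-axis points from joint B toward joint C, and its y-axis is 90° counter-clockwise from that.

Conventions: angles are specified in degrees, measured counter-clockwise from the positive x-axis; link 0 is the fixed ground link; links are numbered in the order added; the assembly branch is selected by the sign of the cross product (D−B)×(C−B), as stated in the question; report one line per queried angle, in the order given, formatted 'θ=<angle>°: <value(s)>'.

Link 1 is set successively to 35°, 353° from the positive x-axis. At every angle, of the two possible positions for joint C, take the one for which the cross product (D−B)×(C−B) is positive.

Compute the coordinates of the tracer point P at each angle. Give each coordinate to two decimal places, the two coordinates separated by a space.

A=(0,0), D=(4.00,0)
θ=35°: B = A + 1.00·(cos35°, sin35°) = (0.8192, 0.5736)
θ=35°: |BD| = 3.2321
θ=35°: circle(B,6.00) ∩ circle(D,8.00): a=-2.7154, h=5.3504
θ=35°:   candidates: C₊=(-0.9037,6.3209) cross=17.293; C₋=(-2.8026,-4.2100) cross=-17.293
θ=35°:   branch + wants cross > 0 → take C=(-0.9037,6.3209) (cross=17.293)
θ=35°: ex = (C−B)/|BC| = (-0.2871,0.9579); ey = (-0.9579,-0.2871)
θ=35°: P = B + 2.00·ex + 1.27·ey = (-0.9716,2.1247)
θ=353°: B = A + 1.00·(cos353°, sin353°) = (0.9925, -0.1219)
θ=353°: |BD| = 3.0099
θ=353°: circle(B,6.00) ∩ circle(D,8.00): a=-3.1463, h=5.1089
θ=353°:   candidates: C₊=(-2.3581,4.8554) cross=15.377; C₋=(-1.9443,-5.3540) cross=-15.377
θ=353°:   branch + wants cross > 0 → take C=(-2.3581,4.8554) (cross=15.377)
θ=353°: ex = (C−B)/|BC| = (-0.5584,0.8295); ey = (-0.8295,-0.5584)
θ=353°: P = B + 2.00·ex + 1.27·ey = (-1.1778,0.8280)

θ=35°: -0.97 2.12
θ=353°: -1.18 0.83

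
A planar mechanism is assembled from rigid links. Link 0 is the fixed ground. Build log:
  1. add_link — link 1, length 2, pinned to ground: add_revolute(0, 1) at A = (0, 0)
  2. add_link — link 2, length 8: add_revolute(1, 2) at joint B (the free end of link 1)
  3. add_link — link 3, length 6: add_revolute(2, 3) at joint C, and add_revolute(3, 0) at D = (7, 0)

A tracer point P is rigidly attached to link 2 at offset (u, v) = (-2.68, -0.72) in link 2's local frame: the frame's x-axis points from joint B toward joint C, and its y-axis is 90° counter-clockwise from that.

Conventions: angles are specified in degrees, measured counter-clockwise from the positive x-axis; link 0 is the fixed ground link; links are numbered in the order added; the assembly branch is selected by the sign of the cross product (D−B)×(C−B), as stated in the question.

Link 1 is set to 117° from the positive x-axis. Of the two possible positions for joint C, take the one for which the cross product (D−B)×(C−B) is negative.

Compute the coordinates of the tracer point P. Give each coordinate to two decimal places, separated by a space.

A=(0,0), D=(7.00,0)
B = A + 2.00·(cos117°, sin117°) = (-0.9080, 1.7820)
|BD| = 8.1063
circle(B,8.00) ∩ circle(D,6.00): a=5.7802, h=5.5308
  candidates: C₊=(5.9467,5.9068) cross=44.834; C₋=(3.5150,-4.8841) cross=-44.834
  branch - wants cross < 0 → take C=(3.5150,-4.8841) (cross=-44.834)
ex = (C−B)/|BC| = (0.5529,-0.8333); ey = (0.8333,0.5529)
P = B + -2.68·ex + -0.72·ey = (-2.9896,3.6171)

-2.99 3.62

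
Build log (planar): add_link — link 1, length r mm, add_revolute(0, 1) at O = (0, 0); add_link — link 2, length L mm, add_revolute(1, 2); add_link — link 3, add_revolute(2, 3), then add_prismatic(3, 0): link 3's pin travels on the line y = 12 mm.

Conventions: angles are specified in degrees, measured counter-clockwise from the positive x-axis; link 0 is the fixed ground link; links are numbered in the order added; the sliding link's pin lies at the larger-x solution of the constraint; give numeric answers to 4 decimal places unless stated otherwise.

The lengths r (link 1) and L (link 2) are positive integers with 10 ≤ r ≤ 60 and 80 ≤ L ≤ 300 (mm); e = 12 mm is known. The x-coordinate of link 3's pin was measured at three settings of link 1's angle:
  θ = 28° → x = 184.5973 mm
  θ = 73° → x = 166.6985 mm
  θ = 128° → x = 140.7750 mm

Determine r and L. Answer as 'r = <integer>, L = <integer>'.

constraint per measurement: (x − r cos θ)² + (r sin θ − e)² = L²
subtracting the θ₁ and θ₂ equations cancels the r² and L² terms:
r = (x₁² − x₂²) / (2[(x₁cos θ₁ + e sin θ₁) − (x₂cos θ₂ + e sin θ₂)]) = 29.0000 → r = 29
L² = (x₁ − r cos θ₁)² + (r sin θ₁ − e)² = 25281.0059 → L = 159.0000 → L = 159
check at θ₃=128°: x = 140.7750 (printed 140.7750) ✓

r = 29, L = 159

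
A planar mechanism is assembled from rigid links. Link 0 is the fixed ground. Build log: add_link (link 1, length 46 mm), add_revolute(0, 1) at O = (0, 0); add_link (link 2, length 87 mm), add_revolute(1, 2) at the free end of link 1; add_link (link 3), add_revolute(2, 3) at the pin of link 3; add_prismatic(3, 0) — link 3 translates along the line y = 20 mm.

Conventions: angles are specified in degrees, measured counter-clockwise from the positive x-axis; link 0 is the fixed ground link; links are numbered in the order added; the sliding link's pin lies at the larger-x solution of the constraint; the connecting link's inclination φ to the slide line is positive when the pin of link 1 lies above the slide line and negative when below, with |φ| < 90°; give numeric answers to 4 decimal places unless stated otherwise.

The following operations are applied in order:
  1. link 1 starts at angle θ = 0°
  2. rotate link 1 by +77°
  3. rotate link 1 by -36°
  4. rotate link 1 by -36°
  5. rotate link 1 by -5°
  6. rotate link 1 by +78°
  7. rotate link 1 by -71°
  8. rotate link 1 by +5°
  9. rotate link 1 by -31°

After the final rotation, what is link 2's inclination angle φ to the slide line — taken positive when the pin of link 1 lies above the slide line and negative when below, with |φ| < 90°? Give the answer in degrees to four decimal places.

geometry: r = 46 mm, L = 87 mm, e = 20 mm; θ starts at 0°
rotate link 1 by +77°: θ ← 0° +77° = 77°
rotate link 1 by -36°: θ ← 77° -36° = 41°
rotate link 1 by -36°: θ ← 41° -36° = 5°
rotate link 1 by -5°: θ ← 5° -5° = 0°
rotate link 1 by +78°: θ ← 0° +78° = 78°
rotate link 1 by -71°: θ ← 78° -71° = 7°
rotate link 1 by +5°: θ ← 7° +5° = 12°
rotate link 1 by -31°: θ ← 12° -31° = -19°
h = r sin θ − e = -14.976135 − 20 = -34.976135
sin φ = h / L = -34.976135 / 87 = -0.40202454
φ = arcsin(-0.40202454) = -23.704803°

-23.7048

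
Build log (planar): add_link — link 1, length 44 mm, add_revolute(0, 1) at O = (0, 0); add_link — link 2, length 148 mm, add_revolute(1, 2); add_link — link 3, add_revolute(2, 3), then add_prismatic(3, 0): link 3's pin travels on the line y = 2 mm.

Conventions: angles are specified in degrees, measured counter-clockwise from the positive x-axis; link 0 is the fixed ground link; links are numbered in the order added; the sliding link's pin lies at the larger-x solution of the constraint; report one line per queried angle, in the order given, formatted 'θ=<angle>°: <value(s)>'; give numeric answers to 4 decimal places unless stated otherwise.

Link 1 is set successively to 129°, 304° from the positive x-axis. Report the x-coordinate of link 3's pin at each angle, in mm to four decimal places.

geometry: r = 44 mm, L = 148 mm, e = 2 mm
θ=129°: crank pin P = (r cos θ, r sin θ) = (-27.690097, 34.194422)
θ=129°: h = r sin θ − e = 34.194422 − 2 = 32.194422
θ=129°: x = r cos θ + √(L² − h²) = -27.690097 + 144.455942 = 116.765845
θ=304°: crank pin P = (r cos θ, r sin θ) = (24.604488, -36.477653)
θ=304°: h = r sin θ − e = -36.477653 − 2 = -38.477653
θ=304°: x = r cos θ + √(L² − h²) = 24.604488 + 142.910707 = 167.515195

θ=129°: 116.7658
θ=304°: 167.5152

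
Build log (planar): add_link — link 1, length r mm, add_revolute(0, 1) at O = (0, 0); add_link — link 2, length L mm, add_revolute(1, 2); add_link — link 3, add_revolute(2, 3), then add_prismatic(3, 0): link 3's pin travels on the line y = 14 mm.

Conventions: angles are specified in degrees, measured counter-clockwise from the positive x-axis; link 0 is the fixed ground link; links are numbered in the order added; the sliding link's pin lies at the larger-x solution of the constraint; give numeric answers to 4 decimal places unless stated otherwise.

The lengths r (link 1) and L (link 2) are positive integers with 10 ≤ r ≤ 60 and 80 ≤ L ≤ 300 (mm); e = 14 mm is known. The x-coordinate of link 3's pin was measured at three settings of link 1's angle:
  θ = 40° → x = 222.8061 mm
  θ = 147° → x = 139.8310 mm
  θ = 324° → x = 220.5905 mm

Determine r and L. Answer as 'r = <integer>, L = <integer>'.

constraint per measurement: (x − r cos θ)² + (r sin θ − e)² = L²
subtracting the θ₁ and θ₂ equations cancels the r² and L² terms:
r = (x₁² − x₂²) / (2[(x₁cos θ₁ + e sin θ₁) − (x₂cos θ₂ + e sin θ₂)]) = 52.0000 → r = 52
L² = (x₁ − r cos θ₁)² + (r sin θ₁ − e)² = 33856.0045 → L = 184.0000 → L = 184
check at θ₃=324°: x = 220.5905 (printed 220.5905) ✓

r = 52, L = 184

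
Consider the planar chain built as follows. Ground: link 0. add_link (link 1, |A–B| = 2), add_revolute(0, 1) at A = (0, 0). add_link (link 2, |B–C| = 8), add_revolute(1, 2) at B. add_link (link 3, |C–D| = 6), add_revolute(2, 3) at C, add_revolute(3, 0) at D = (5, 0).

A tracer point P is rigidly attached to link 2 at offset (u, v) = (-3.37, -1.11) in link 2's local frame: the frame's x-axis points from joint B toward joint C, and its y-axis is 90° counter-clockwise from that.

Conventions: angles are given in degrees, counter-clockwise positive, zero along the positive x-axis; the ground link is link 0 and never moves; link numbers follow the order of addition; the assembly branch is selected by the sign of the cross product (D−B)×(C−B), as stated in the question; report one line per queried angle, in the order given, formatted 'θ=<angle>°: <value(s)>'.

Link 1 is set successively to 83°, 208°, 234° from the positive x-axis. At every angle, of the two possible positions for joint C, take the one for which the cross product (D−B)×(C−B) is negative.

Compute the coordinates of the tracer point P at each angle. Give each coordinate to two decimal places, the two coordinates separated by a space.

A=(0,0), D=(5.00,0)
θ=83°: B = A + 2.00·(cos83°, sin83°) = (0.2437, 1.9851)
θ=83°: |BD| = 5.1539
θ=83°: circle(B,8.00) ∩ circle(D,6.00): a=5.2933, h=5.9984
θ=83°:   candidates: C₊=(7.4390,5.4819) cross=30.915; C₋=(2.8183,-5.5893) cross=-30.915
θ=83°:   branch - wants cross < 0 → take C=(2.8183,-5.5893) (cross=-30.915)
θ=83°: ex = (C−B)/|BC| = (0.3218,-0.9468); ey = (0.9468,0.3218)
θ=83°: P = B + -3.37·ex + -1.11·ey = (-1.8918,4.8186)
θ=208°: B = A + 2.00·(cos208°, sin208°) = (-1.7659, -0.9389)
θ=208°: |BD| = 6.8307
θ=208°: circle(B,8.00) ∩ circle(D,6.00): a=5.4649, h=5.8425
θ=208°:   candidates: C₊=(2.8441,5.5993) cross=39.908; C₋=(4.4503,-5.9748) cross=-39.908
θ=208°:   branch - wants cross < 0 → take C=(4.4503,-5.9748) (cross=-39.908)
θ=208°: ex = (C−B)/|BC| = (0.7770,-0.6295); ey = (0.6295,0.7770)
θ=208°: P = B + -3.37·ex + -1.11·ey = (-5.0832,0.3199)
θ=234°: B = A + 2.00·(cos234°, sin234°) = (-1.1756, -1.6180)
θ=234°: |BD| = 6.3840
θ=234°: circle(B,8.00) ∩ circle(D,6.00): a=5.3850, h=5.9162
θ=234°:   candidates: C₊=(2.5341,5.4699) cross=37.769; C₋=(5.5331,-5.9763) cross=-37.769
θ=234°:   branch - wants cross < 0 → take C=(5.5331,-5.9763) (cross=-37.769)
θ=234°: ex = (C−B)/|BC| = (0.8386,-0.5448); ey = (0.5448,0.8386)
θ=234°: P = B + -3.37·ex + -1.11·ey = (-4.6063,-0.7129)

θ=83°: -1.89 4.82
θ=208°: -5.08 0.32
θ=234°: -4.61 -0.71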